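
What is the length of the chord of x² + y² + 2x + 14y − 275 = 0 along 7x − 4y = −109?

2√65

Substitute y = (109 + 7x)/4:
65x² + 1950x + 13585 = 0  ⟹  x² + 30x + 209 = 0
x = −11 or x = −19, giving (−11, 8) and (−19, −6).
|(−11, 8) − (−19, −6)| = √((8)² + (14)²) = 2√65.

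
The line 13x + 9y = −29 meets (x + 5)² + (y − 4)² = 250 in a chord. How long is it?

10√10

From the line, y = (−29 − 13x)/9. Substituting:
250x² + 2500x − 14000 = 0  ⟹  x² + 10x − 56 = 0
x = 4 or x = −14, giving (4, −9) and (−14, 17).
Chord length = distance between (4, −9) and (−14, 17) = √1000 = 10√10.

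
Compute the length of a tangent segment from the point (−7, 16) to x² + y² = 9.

2√74

The centre is (0, 0) and r = 3. The square of the distance from P to the centre is 49 + 256 = 305.
The tangent meets the radius at right angles, so tangent² = |PO|² − r² = 305 − 9 = 296.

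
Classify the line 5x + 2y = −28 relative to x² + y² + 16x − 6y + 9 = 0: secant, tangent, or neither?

secant

Substituting the line into the circle gives 29x² + 404x + 1156 = 0.
Δ = 163216 − 134096 = 29120.
Two real roots: the line is a secant.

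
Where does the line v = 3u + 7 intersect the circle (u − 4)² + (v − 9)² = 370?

(−5, −8) and (7, 28)

Express v = 3u + 7 and substitute into the circle:
10u² − 20u − 350 = 0  ⟹  u² − 2u − 35 = 0
u = 7 or u = −5, giving (7, 28) and (−5, −8).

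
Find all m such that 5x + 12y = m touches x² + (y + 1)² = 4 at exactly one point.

For a tangent, require d(centre, line) = r = 2.
|5·0 + 12·(−1) − m| / √169 = 2
|m − (−12)| = 2·13, so m = 14 or m = −38.

m = −38 or m = 14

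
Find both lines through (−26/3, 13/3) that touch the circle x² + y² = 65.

Write the tangent as mx − y + (13/3 − m·(−26/3)) = 0 and set its distance from the centre to √65:
(26/3m − (−13/3))² = 65(m² + 1)
7m² + 52m − 32 = 0, so m = −8 or m = 4/7.
Through (−26/3, 13/3) these give 8x + y = −65 and 4x − 7y = −65.

8x + y = −65 and 4x − 7y = −65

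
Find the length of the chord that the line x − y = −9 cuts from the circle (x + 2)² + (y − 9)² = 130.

16√2

Express y = x + 9 and substitute into the circle:
2x² + 4x − 126 = 0  ⟹  x² + 2x − 63 = 0
x = 7 or x = −9, giving (7, 16) and (−9, 0).
|(7, 16) − (−9, 0)| = √((16)² + (16)²) = 16√2.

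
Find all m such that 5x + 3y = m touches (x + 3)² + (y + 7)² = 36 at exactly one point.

m = −36 ± 6√34

The line touches the circle iff its distance from (−3, −7) is 6:
|5·(−3) + 3·(−7) − m| / √34 = 6
|m − (−36)| = 6√34.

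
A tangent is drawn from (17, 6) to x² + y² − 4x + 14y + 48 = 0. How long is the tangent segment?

√389

The centre is (2, −7) and r = √5. The square of the distance from P to the centre is 225 + 169 = 394.
Power of the point: PT² = |PO|² − r² = 389, so PT = √389.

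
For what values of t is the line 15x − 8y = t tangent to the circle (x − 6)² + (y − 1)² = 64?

t = −54 or t = 218

The line touches the circle iff its distance from (6, 1) is 8:
|15·6 − 8·1 − t| / √289 = 8
|t − (82)| = 8·17, so t = 218 or t = −54.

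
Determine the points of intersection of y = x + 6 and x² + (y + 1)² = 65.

(−8, −2) and (1, 7)

Substitute y = x + 6:
2x² + 14x − 16 = 0  ⟹  x² + 7x − 8 = 0
x = 1 or x = −8, giving (1, 7) and (−8, −2).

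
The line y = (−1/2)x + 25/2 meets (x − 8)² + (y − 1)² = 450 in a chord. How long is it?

Centre (8, 1), r² = 450. Perpendicular distance d from centre to line = |−15| / √5 = 15/√5.
Half the chord is √(r² − d²) = √(405), so the full chord is 18√5.

18√5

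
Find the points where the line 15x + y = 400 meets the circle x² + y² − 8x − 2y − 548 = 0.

Substitute y = −15x + 400:
226x² − 11978x + 158652 = 0  ⟹  x² − 53x + 702 = 0
x = 27 or x = 26, giving (27, −5) and (26, 10).

(26, 10) and (27, −5)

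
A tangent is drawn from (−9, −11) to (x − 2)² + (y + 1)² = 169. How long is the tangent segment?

2√13

The centre is (2, −1) and r = 13. The square of the distance from P to the centre is 121 + 100 = 221.
The tangent meets the radius at right angles, so tangent² = |PO|² − r² = 221 − 169 = 52.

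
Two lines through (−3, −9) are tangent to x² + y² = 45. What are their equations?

Let a tangent through (−3, −9) have slope m. Its distance from (0, 0) must equal 3√5:
(3m − (9))² = 45(m² + 1)
2m² + 3m − 2 = 0, so m = 1/2 or m = −2.
With m = 1/2: x − 2y = 15. With m = −2: 2x + y = −15.

x − 2y = 15 and 2x + y = −15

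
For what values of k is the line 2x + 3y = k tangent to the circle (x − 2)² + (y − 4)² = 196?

k = 16 ± 14√13

For a tangent, require d(centre, line) = r = 14.
|2·2 + 3·4 − k| / √13 = 14
|k − (16)| = 14√13.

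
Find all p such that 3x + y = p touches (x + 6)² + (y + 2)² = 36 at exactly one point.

Tangency holds when the distance from the centre (−6, −2) to the line equals the radius 6:
|3·(−6) + 1·(−2) − p| / √10 = 6
|p − (−20)| = 6√10.

p = −20 ± 6√10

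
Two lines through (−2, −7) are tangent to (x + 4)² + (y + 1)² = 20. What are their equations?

2x − y = 3 and x + 2y = −16

Write the tangent as mx − y + (−7 − m·(−2)) = 0 and set its distance from the centre to 2√5:
(−2m − (6))² = 20(m² + 1)
2m² − 3m − 2 = 0, so m = 2 or m = −1/2.
Through (−2, −7) these give 2x − y = 3 and x + 2y = −16.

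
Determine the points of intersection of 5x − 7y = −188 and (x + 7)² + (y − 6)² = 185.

Substitute y = (188 + 5x)/7:
74x² + 2146x + 14652 = 0  ⟹  x² + 29x + 198 = 0
x = −11 or x = −18, giving (−11, 19) and (−18, 14).

(−18, 14) and (−11, 19)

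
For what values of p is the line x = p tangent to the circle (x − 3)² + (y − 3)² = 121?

p = −8 or p = 14

The line touches the circle iff its distance from (3, 3) is 11:
|1·3 + 0·3 − p| / √1 = 11
|p − (3)| = 11, so p = 14 or p = −8.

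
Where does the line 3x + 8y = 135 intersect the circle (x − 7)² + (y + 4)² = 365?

From the line, y = (135 − 3x)/8. Substituting:
73x² − 1898x + 7665 = 0  ⟹  x² − 26x + 105 = 0
x = 21 or x = 5, giving (21, 9) and (5, 15).

(5, 15) and (21, 9)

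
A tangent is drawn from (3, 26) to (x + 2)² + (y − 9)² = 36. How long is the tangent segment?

The centre is (−2, 9) and r = 6. The square of the distance from P to the centre is 25 + 289 = 314.
By the tangent–radius right angle, tangent length = √(|PO|² − r²) = √278.

√278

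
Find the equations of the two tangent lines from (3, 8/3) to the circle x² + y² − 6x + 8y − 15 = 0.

x + 3y = 11 and x − 3y = −5

A line y − (8/3) = m(x − (3)) is tangent when its distance from (3, −4) is 2√10:
[m·(0) − (−20/3)]² = 40(m² + 1)
9m² − 1 = 0, so m = −1/3 or m = 1/3.
Through (3, 8/3) these give x + 3y = 11 and x − 3y = −5.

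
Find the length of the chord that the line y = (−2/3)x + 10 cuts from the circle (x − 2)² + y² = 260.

8√13

Centre (2, 0), r² = 260. Perpendicular distance d from centre to line = |−26| / √13 = 26/√13.
Chord = 2√(r² − d²) = 2·√(208) = 8√13.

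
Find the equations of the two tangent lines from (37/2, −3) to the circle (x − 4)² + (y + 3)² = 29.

2x + 5y = 22 and 2x − 5y = 52

Write the tangent as mx − y + (−3 − m·(37/2)) = 0 and set its distance from the centre to √29:
[m·(−29/2) − (0)]² = 29(m² + 1)
25m² − 4 = 0, so m = −2/5 or m = 2/5.
Through (37/2, −3) these give 2x + 5y = 22 and 2x − 5y = 52.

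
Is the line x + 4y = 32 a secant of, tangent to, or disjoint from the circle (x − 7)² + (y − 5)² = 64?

secant

Substituting the line into the circle gives 17x² − 248x − 96 = 0.
Discriminant = (−248)² − 4·17·(−96) = 68032 > 0.
Two real roots: the line is a secant.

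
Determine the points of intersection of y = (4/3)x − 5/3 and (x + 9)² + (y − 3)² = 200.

Substitute y = (−5 + 4x)/3:
25x² + 50x − 875 = 0  ⟹  x² + 2x − 35 = 0
x = 5 or x = −7, giving (5, 5) and (−7, −11).

(−7, −11) and (5, 5)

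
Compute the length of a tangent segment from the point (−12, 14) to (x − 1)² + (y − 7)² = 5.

√213

With centre O = (1, 7), |OP|² = 218 and r² = 5.
Power of the point: PT² = |PO|² − r² = 213, so PT = √213.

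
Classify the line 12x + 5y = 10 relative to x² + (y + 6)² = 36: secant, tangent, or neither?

Substituting the line into the circle gives 169x² − 960x + 700 = 0.
Δ = 921600 − 473200 = 448400.
Two real roots: the line is a secant.

secant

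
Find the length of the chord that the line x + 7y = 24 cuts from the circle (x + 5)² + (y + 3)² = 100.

From the line, y = (24 − x)/7. Substituting:
50x² + 400x − 1650 = 0  ⟹  x² + 8x − 33 = 0
x = 3 or x = −11, giving (3, 3) and (−11, 5).
|(3, 3) − (−11, 5)| = √((14)² + (−2)²) = 10√2.

10√2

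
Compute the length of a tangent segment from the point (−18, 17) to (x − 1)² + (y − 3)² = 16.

√541

The centre is (1, 3) and r = 4. The square of the distance from P to the centre is 361 + 196 = 557.
Power of the point: PT² = |PO|² − r² = 541, so PT = √541.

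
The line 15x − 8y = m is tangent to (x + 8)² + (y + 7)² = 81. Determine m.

The line touches the circle iff its distance from (−8, −7) is 9:
|15·(−8) − 8·(−7) − m| / √289 = 9
|m − (−64)| = 9·17, so m = 89 or m = −217.

m = −217 or m = 89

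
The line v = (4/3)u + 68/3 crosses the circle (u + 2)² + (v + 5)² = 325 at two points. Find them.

Substitute v = (68 + 4u)/3:
25u² + 700u + 4000 = 0  ⟹  u² + 28u + 160 = 0
u = −8 or u = −20, giving (−8, 12) and (−20, −4).

(−20, −4) and (−8, 12)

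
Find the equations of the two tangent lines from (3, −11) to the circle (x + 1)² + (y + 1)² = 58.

7x − 3y = 54 and 3x + 7y = −68

Write the tangent as mx − y + (−11 − m·(3)) = 0 and set its distance from the centre to √58:
[m·(−4) − (10)]² = 58(m² + 1)
21m² − 40m − 21 = 0, so m = 7/3 or m = −3/7.
Through (3, −11) these give 7x − 3y = 54 and 3x + 7y = −68.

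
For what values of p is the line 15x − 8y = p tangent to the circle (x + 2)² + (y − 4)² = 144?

p = −266 or p = 142

For a tangent, require d(centre, line) = r = 12.
|15·(−2) − 8·4 − p| / √289 = 12
|p − (−62)| = 12·17, so p = 142 or p = −266.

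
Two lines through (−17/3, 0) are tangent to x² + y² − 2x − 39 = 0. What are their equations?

Write the tangent as mx − y + (0 − m·(−17/3)) = 0 and set its distance from the centre to 2√10:
(20/3m − (0))² = 40(m² + 1)
m² − 9 = 0, so m = 3 or m = −3.
Through (−17/3, 0) these give 3x − y = −17 and 3x + y = −17.

3x − y = −17 and 3x + y = −17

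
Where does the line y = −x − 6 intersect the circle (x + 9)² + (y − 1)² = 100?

(−15, 9) and (−1, −5)

From the line, y = −x − 6. Substituting:
2x² + 32x + 30 = 0  ⟹  x² + 16x + 15 = 0
x = −1 or x = −15, giving (−1, −5) and (−15, 9).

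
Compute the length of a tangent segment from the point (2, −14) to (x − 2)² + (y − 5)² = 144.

Centre (2, 5), r² = 144. |PO|² = (0)² + (−19)² = 361.
The tangent meets the radius at right angles, so tangent² = |PO|² − r² = 361 − 144 = 217.

√217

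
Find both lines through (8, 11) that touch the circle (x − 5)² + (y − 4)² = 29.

2x − 5y = −39 and 5x + 2y = 62

Write the tangent as mx − y + (11 − m·(8)) = 0 and set its distance from the centre to √29:
(−3m − (−7))² = 29(m² + 1)
10m² + 21m − 10 = 0, so m = 2/5 or m = −5/2.
Through (8, 11) these give 2x − 5y = −39 and 5x + 2y = 62.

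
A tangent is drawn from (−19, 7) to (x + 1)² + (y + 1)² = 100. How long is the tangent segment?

With centre O = (−1, −1), |OP|² = 388 and r² = 100.
The tangent meets the radius at right angles, so tangent² = |PO|² − r² = 388 − 100 = 288.

12√2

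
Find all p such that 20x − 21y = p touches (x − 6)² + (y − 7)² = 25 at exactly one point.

p = −172 or p = 118

Tangency holds when the distance from the centre (6, 7) to the line equals the radius 5:
|20·6 − 21·7 − p| / √841 = 5
|p − (−27)| = 5·29, so p = 118 or p = −172.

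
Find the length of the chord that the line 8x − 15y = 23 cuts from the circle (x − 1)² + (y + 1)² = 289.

34

The distance from (1, −1) to the line is 0/√289, and r² = 289.
Half the chord is √(r² − d²) = √(289), so the full chord is 34.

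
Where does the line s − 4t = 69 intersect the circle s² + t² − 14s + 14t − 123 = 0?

(−3, −18) and (21, −12)

Substitute t = (−69 + s)/4:
17s² − 306s − 1071 = 0  ⟹  s² − 18s − 63 = 0
s = 21 or s = −3, giving (21, −12) and (−3, −18).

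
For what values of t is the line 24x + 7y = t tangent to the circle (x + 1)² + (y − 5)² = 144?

The line touches the circle iff its distance from (−1, 5) is 12:
|24·(−1) + 7·5 − t| / √625 = 12
|t − (11)| = 12·25, so t = 311 or t = −289.

t = −289 or t = 311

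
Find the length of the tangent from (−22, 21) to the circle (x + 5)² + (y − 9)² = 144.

17

The centre is (−5, 9) and r = 12. The square of the distance from P to the centre is 289 + 144 = 433.
By the tangent–radius right angle, tangent length = √(|PO|² − r²) = √289 = 17.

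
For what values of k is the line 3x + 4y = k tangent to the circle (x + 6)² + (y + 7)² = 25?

The line touches the circle iff its distance from (−6, −7) is 5:
|3·(−6) + 4·(−7) − k| / √25 = 5
|k − (−46)| = 5·5, so k = −21 or k = −71.

k = −71 or k = −21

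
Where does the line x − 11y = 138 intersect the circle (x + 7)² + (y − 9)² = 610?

From the line, y = (−138 + x)/11. Substituting:
122x² + 1220x − 11712 = 0  ⟹  x² + 10x − 96 = 0
x = 6 or x = −16, giving (6, −12) and (−16, −14).

(−16, −14) and (6, −12)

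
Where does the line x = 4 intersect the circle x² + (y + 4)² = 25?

The line gives x = 4. Substituting into the circle:
y² + 8y + 7 = 0
y = −1 or y = −7, giving (4, −1) and (4, −7).

(4, −7) and (4, −1)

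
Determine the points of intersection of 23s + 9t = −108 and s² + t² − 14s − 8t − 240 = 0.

(−9, 11) and (0, −12)

From the line, t = (−108 − 23s)/9. Substituting:
610s² + 5490s = 0  ⟹  s² + 9s = 0
s = 0 or s = −9, giving (0, −12) and (−9, 11).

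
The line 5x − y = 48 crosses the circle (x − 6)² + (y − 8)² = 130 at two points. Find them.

(9, −3) and (13, 17)

From the line, y = 5x − 48. Substituting:
26x² − 572x + 3042 = 0  ⟹  x² − 22x + 117 = 0
x = 13 or x = 9, giving (13, 17) and (9, −3).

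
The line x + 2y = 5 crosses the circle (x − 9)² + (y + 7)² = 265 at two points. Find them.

Express y = (5 − x)/2 and substitute into the circle:
5x² − 110x − 375 = 0  ⟹  x² − 22x − 75 = 0
x = 25 or x = −3, giving (25, −10) and (−3, 4).

(−3, 4) and (25, −10)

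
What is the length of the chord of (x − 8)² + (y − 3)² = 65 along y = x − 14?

7√2

From the line, y = x − 14. Substituting:
2x² − 50x + 288 = 0  ⟹  x² − 25x + 144 = 0
x = 16 or x = 9, giving (16, 2) and (9, −5).
Chord length = distance between (16, 2) and (9, −5) = √98 = 7√2.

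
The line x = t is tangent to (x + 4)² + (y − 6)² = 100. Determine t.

t = −14 or t = 6

For a tangent, require d(centre, line) = r = 10.
|1·(−4) + 0·6 − t| / √1 = 10
|t − (−4)| = 10, so t = 6 or t = −14.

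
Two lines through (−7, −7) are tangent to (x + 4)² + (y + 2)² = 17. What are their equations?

Let a tangent through (−7, −7) have slope m. Its distance from (−4, −2) must equal √17:
[m·(3) − (5)]² = 17(m² + 1)
4m² + 15m − 4 = 0, so m = 1/4 or m = −4.
With m = 1/4: x − 4y = 21. With m = −4: 4x + y = −35.

x − 4y = 21 and 4x + y = −35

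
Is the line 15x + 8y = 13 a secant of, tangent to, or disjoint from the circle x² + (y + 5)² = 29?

Centre (0, −5), r² = 29. Distance² from centre to line = (−53)²/289 = 2809/289.
Since d² < r², the line cuts the circle twice.

secant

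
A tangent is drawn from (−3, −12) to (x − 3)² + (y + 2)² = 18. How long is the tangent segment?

With centre O = (3, −2), |OP|² = 136 and r² = 18.
By the tangent–radius right angle, tangent length = √(|PO|² − r²) = √118.

√118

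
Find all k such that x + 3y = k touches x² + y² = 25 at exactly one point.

The line touches the circle iff its distance from (0, 0) is 5:
|1·0 + 3·0 − k| / √10 = 5
|k| = 5√10.

k = ±5√10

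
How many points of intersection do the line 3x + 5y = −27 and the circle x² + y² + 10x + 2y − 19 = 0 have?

Substituting the line into the circle gives 34x² + 382x − 16 = 0.
Discriminant = (382)² − 4·34·(−16) = 148100 > 0.
Two real roots: the line is a secant.

2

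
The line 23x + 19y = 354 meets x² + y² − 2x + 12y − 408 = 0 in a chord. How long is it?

√890

The distance from (1, −6) to the line is 445/√890, and r² = 445.
Chord = 2√(r² − d²) = 2·√(445/2) = √890.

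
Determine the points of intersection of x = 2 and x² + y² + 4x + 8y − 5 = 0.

The line gives x = 2. Substituting into the circle:
y² + 8y + 7 = 0
y = −1 or y = −7, giving (2, −1) and (2, −7).

(2, −7) and (2, −1)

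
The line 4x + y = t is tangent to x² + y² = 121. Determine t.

The line touches the circle iff its distance from (0, 0) is 11:
|4·0 + 1·0 − t| / √17 = 11
|t| = 11√17.

t = ±11√17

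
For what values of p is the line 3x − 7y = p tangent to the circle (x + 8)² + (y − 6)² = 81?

The line touches the circle iff its distance from (−8, 6) is 9:
|3·(−8) − 7·6 − p| / √58 = 9
|p − (−66)| = 9√58.

p = −66 ± 9√58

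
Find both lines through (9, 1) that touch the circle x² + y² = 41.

A line y − (1) = m(x − (9)) is tangent when its distance from (0, 0) is √41:
(−9m − (−1))² = 41(m² + 1)
20m² − 9m − 20 = 0, so m = 5/4 or m = −4/5.
Through (9, 1) these give 5x − 4y = 41 and 4x + 5y = 41.

5x − 4y = 41 and 4x + 5y = 41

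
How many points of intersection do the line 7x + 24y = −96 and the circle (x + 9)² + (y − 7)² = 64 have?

0

Substituting the line into the circle gives 625x² + 14064x + 79488 = 0.
Δ = 197796096 − 198720000 = −923904.
No real roots: the line does not meet the circle.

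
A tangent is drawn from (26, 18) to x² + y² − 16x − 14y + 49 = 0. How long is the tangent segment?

The centre is (8, 7) and r = 8. The square of the distance from P to the centre is 324 + 121 = 445.
Power of the point: PT² = |PO|² − r² = 381, so PT = √381.

√381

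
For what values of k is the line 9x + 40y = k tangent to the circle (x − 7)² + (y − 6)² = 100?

For a tangent, require d(centre, line) = r = 10.
|9·7 + 40·6 − k| / √1681 = 10
|k − (303)| = 10·41, so k = 713 or k = −107.

k = −107 or k = 713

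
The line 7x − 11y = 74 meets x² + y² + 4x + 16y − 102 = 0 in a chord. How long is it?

2√170

The distance from (−2, −8) to the line is 0/√170, and r² = 170.
Half the chord is √(r² − d²) = √(170), so the full chord is 2√170.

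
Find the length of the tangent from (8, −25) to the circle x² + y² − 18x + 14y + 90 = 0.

√285

The centre is (9, −7) and r = 2√10. The square of the distance from P to the centre is 1 + 324 = 325.
Power of the point: PT² = |PO|² − r² = 285, so PT = √285.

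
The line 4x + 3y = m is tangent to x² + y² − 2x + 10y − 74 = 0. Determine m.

m = −61 or m = 39

For a tangent, require d(centre, line) = r = 10.
|4·1 + 3·(−5) − m| / √25 = 10
|m − (−11)| = 10·5, so m = 39 or m = −61.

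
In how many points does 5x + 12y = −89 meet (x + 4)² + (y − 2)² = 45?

Substituting the line into the circle gives 169x² + 2282x + 8593 = 0.
Discriminant = (2282)² − 4·169·(8593) = −601344 < 0.
No real roots: the line does not meet the circle.

0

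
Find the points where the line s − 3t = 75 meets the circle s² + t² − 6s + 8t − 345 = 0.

Substitute t = (−75 + s)/3:
10s² − 180s + 720 = 0  ⟹  s² − 18s + 72 = 0
s = 12 or s = 6, giving (12, −21) and (6, −23).

(6, −23) and (12, −21)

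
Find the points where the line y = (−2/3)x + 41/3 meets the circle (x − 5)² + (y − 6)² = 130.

(−2, 15) and (16, 3)

Express y = (41 − 2x)/3 and substitute into the circle:
13x² − 182x − 416 = 0  ⟹  x² − 14x − 32 = 0
x = 16 or x = −2, giving (16, 3) and (−2, 15).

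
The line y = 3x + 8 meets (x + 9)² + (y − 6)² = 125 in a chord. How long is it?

5√10

From the line, y = 3x + 8. Substituting:
10x² + 30x − 40 = 0  ⟹  x² + 3x − 4 = 0
x = 1 or x = −4, giving (1, 11) and (−4, −4).
Chord length = distance between (1, 11) and (−4, −4) = √250 = 5√10.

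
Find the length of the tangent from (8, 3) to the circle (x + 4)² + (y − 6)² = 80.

Centre (−4, 6), r² = 80. |PO|² = (12)² + (−3)² = 153.
The tangent meets the radius at right angles, so tangent² = |PO|² − r² = 153 − 80 = 73.

√73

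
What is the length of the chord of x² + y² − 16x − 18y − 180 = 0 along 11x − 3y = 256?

√130

Substitute y = (−256 + 11x)/3:
130x² − 6370x + 77740 = 0  ⟹  x² − 49x + 598 = 0
x = 26 or x = 23, giving (26, 10) and (23, −1).
|(26, 10) − (23, −1)| = √((3)² + (11)²) = √130.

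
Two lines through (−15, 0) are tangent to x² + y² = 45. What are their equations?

A line y − (0) = m(x − (−15)) is tangent when its distance from (0, 0) is 3√5:
(15m − (0))² = 45(m² + 1)
4m² − 1 = 0, so m = −1/2 or m = 1/2.
Through (−15, 0) these give x + 2y = −15 and x − 2y = −15.

x + 2y = −15 and x − 2y = −15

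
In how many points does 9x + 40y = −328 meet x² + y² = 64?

1

d² = (9·0 + 40·0 − (−328))²/1681 = 64; r² = 64.
Since d² = r², the line is tangent.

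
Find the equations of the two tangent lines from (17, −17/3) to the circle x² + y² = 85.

A line y − (−17/3) = m(x − (17)) is tangent when its distance from (0, 0) is √85:
(−17m − (17/3))² = 85(m² + 1)
54m² + 51m − 14 = 0, so m = 2/9 or m = −7/6.
Through (17, −17/3) these give 2x − 9y = 85 and 7x + 6y = 85.

2x − 9y = 85 and 7x + 6y = 85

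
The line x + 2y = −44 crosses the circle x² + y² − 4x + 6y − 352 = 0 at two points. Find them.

From the line, y = (−44 − x)/2. Substituting:
5x² + 60x = 0  ⟹  x² + 12x = 0
x = 0 or x = −12, giving (0, −22) and (−12, −16).

(−12, −16) and (0, −22)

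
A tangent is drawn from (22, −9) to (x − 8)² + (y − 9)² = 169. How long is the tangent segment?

With centre O = (8, 9), |OP|² = 520 and r² = 169.
By the tangent–radius right angle, tangent length = √(|PO|² − r²) = √351 = 3√39.

3√39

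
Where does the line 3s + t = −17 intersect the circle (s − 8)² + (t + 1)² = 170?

Express t = −3s − 17 and substitute into the circle:
10s² + 80s + 150 = 0  ⟹  s² + 8s + 15 = 0
s = −3 or s = −5, giving (−3, −8) and (−5, −2).

(−5, −2) and (−3, −8)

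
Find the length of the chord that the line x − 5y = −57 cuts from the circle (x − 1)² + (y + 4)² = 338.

The distance from (1, −4) to the line is 78/√26, and r² = 338.
Half the chord is √(r² − d²) = √(104), so the full chord is 4√26.

4√26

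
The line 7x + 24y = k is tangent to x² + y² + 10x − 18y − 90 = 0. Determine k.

The line touches the circle iff its distance from (−5, 9) is 14:
|7·(−5) + 24·9 − k| / √625 = 14
|k − (181)| = 14·25, so k = 531 or k = −169.

k = −169 or k = 531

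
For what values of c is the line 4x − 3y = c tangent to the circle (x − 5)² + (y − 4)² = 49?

c = −27 or c = 43

For a tangent, require d(centre, line) = r = 7.
|4·5 − 3·4 − c| / √25 = 7
|c − (8)| = 7·5, so c = 43 or c = −27.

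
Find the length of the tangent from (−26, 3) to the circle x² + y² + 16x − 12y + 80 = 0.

Centre (−8, 6), r² = 20. |PO|² = (−18)² + (−3)² = 333.
The tangent meets the radius at right angles, so tangent² = |PO|² − r² = 333 − 20 = 313.

√313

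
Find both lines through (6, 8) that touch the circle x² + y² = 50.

Let a tangent through (6, 8) have slope m. Its distance from (0, 0) must equal 5√2:
(−6m − (−8))² = 50(m² + 1)
7m² + 48m − 7 = 0, so m = 1/7 or m = −7.
With m = 1/7: x − 7y = −50. With m = −7: 7x + y = 50.

x − 7y = −50 and 7x + y = 50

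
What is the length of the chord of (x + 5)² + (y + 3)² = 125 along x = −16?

4

Centre (−5, −3), r² = 125. Perpendicular distance d from centre to line = |11| / √1 = 11.
Half the chord is √(r² − d²) = √(4), so the full chord is 4.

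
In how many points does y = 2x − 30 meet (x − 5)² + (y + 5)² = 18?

Centre (5, −5), r² = 18. Distance² from centre to line = (−15)²/5 = 45.
Since d² > r², the line lies outside the circle.

0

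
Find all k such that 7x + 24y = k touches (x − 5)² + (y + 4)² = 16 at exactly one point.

k = −161 or k = 39

Tangency holds when the distance from the centre (5, −4) to the line equals the radius 4:
|7·5 + 24·(−4) − k| / √625 = 4
|k − (−61)| = 4·25, so k = 39 or k = −161.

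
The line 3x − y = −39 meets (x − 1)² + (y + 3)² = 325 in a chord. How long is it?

Substitute y = 3x + 39:
10x² + 250x + 1440 = 0  ⟹  x² + 25x + 144 = 0
x = −9 or x = −16, giving (−9, 12) and (−16, −9).
|(−9, 12) − (−16, −9)| = √((7)² + (21)²) = 7√10.

7√10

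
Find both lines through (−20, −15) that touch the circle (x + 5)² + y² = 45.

Write the tangent as mx − y + (−15 − m·(−20)) = 0 and set its distance from the centre to 3√5:
(15m − (15))² = 45(m² + 1)
2m² − 5m + 2 = 0, so m = 1/2 or m = 2.
With m = 1/2: x − 2y = 10. With m = 2: 2x − y = −25.

x − 2y = 10 and 2x − y = −25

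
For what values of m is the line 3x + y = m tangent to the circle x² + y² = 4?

The line touches the circle iff its distance from (0, 0) is 2:
|3·0 + 1·0 − m| / √10 = 2
|m| = 2√10.

m = ±2√10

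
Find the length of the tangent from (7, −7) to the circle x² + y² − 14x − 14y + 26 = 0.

2√31

The centre is (7, 7) and r = 6√2. The square of the distance from P to the centre is 0 + 196 = 196.
By the tangent–radius right angle, tangent length = √(|PO|² − r²) = √124 = 2√31.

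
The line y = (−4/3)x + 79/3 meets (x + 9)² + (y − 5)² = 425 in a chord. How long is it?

The distance from (−9, 5) to the line is 100/√25, and r² = 425.
Half the chord is √(r² − d²) = √(25), so the full chord is 10.

10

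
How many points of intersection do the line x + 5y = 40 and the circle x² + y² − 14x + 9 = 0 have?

0

d² = (1·7 + 5·0 − (40))²/26 = 1089/26; r² = 40.
Since d² > r², the line lies outside the circle.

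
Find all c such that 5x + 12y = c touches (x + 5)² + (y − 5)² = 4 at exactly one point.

For a tangent, require d(centre, line) = r = 2.
|5·(−5) + 12·5 − c| / √169 = 2
|c − (35)| = 2·13, so c = 61 or c = 9.

c = 9 or c = 61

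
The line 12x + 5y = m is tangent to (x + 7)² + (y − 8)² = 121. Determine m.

For a tangent, require d(centre, line) = r = 11.
|12·(−7) + 5·8 − m| / √169 = 11
|m − (−44)| = 11·13, so m = 99 or m = −187.

m = −187 or m = 99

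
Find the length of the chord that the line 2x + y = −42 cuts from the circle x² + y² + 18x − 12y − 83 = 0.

4√5

The distance from (−9, 6) to the line is 30/√5, and r² = 200.
Chord = 2√(r² − d²) = 2·√(20) = 4√5.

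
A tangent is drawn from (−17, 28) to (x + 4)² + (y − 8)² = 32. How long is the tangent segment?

Centre (−4, 8), r² = 32. |PO|² = (−13)² + (20)² = 569.
The tangent meets the radius at right angles, so tangent² = |PO|² − r² = 569 − 32 = 537.

√537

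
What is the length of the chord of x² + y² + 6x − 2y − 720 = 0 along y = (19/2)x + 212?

2√365

The distance from (−3, 1) to the line is 365/√365, and r² = 730.
Chord = 2√(r² − d²) = 2·√(365) = 2√365.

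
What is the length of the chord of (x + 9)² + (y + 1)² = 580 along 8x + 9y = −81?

4√145

Centre (−9, −1), r² = 580. Perpendicular distance d from centre to line = |0| / √145 = 0/√145.
Half the chord is √(r² − d²) = √(580), so the full chord is 4√145.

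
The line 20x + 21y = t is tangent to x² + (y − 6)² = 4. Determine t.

Tangency holds when the distance from the centre (0, 6) to the line equals the radius 2:
|20·0 + 21·6 − t| / √841 = 2
|t − (126)| = 2·29, so t = 184 or t = 68.

t = 68 or t = 184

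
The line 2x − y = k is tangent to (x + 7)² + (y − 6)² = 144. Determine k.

For a tangent, require d(centre, line) = r = 12.
|2·(−7) − 1·6 − k| / √5 = 12
|k − (−20)| = 12√5.

k = −20 ± 12√5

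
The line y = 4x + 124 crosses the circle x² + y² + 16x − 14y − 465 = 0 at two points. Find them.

(−31, 0) and (−25, 24)

Substitute y = 4x + 124:
17x² + 952x + 13175 = 0  ⟹  x² + 56x + 775 = 0
x = −25 or x = −31, giving (−25, 24) and (−31, 0).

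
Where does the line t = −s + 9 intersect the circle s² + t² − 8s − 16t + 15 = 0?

(−3, 12) and (8, 1)

Express t = −s + 9 and substitute into the circle:
2s² − 10s − 48 = 0  ⟹  s² − 5s − 24 = 0
s = 8 or s = −3, giving (8, 1) and (−3, 12).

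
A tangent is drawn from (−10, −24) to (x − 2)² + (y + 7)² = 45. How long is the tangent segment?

2√97

With centre O = (2, −7), |OP|² = 433 and r² = 45.
By the tangent–radius right angle, tangent length = √(|PO|² − r²) = √388 = 2√97.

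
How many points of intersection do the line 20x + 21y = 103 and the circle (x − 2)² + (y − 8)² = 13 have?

0

Substituting the line into the circle gives 841x² + 836x + 256 = 0.
Δ = 698896 − 861184 = −162288.
No real roots: the line does not meet the circle.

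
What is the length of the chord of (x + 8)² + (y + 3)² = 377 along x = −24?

The line gives x = −24. Substituting into the circle:
y² + 6y − 112 = 0
y = 8 or y = −14, giving (−24, 8) and (−24, −14).
|(−24, 8) − (−24, −14)| = √((0)² + (22)²) = 22.

22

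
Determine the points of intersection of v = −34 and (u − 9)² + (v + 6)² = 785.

(8, −34) and (10, −34)

Substitute v = −34:
u² − 18u + 80 = 0
u = 10 or u = 8, giving (10, −34) and (8, −34).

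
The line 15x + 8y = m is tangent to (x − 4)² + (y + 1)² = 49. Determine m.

For a tangent, require d(centre, line) = r = 7.
|15·4 + 8·(−1) − m| / √289 = 7
|m − (52)| = 7·17, so m = 171 or m = −67.

m = −67 or m = 171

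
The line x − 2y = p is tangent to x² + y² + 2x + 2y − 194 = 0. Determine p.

Tangency holds when the distance from the centre (−1, −1) to the line equals the radius 14:
|1·(−1) − 2·(−1) − p| / √5 = 14
|p − (1)| = 14√5.

p = 1 ± 14√5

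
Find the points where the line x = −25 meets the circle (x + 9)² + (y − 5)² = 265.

The line gives x = −25. Substituting into the circle:
y² − 10y + 16 = 0
y = 8 or y = 2, giving (−25, 8) and (−25, 2).

(−25, 2) and (−25, 8)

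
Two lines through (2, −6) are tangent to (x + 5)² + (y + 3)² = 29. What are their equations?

2x − 5y = 34 and 5x + 2y = −2

Let a tangent through (2, −6) have slope m. Its distance from (−5, −3) must equal √29:
(−7m − (3))² = 29(m² + 1)
10m² + 21m − 10 = 0, so m = 2/5 or m = −5/2.
Through (2, −6) these give 2x − 5y = 34 and 5x + 2y = −2.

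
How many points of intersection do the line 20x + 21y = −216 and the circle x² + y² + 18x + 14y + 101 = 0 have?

Substituting the line into the circle gives 841x² + 10698x + 27693 = 0.
Discriminant = (10698)² − 4·841·(27693) = 21287952 > 0.
Two real roots: the line is a secant.

2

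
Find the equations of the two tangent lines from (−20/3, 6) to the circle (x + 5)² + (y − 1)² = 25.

Let a tangent through (−20/3, 6) have slope m. Its distance from (−5, 1) must equal 5:
[m·(5/3) − (−5)]² = 25(m² + 1)
4m² − 3m = 0, so m = 0 or m = 3/4.
With m = 0: y = 6. With m = 3/4: 3x − 4y = −44.

y = 6 and 3x − 4y = −44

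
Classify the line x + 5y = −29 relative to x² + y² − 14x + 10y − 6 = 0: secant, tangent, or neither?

secant

Substituting the line into the circle gives 26x² − 342x − 759 = 0.
Δ = 116964 − (−78936) = 195900.
Two real roots: the line is a secant.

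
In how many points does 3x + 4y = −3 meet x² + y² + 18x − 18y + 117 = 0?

2

d² = (3·(−9) + 4·9 − (−3))²/25 = 144/25; r² = 45.
Since d² < r², the line cuts the circle twice.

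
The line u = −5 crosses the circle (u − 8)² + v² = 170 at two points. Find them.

(−5, −1) and (−5, 1)

The line gives u = −5. Substituting into the circle:
v² − 1 = 0
v = 1 or v = −1, giving (−5, 1) and (−5, −1).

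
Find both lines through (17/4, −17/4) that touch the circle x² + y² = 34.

3x − 5y = 34 and 5x − 3y = 34

Write the tangent as mx − y + (−17/4 − m·(17/4)) = 0 and set its distance from the centre to √34:
[m·(−17/4) − (17/4)]² = 34(m² + 1)
15m² − 34m + 15 = 0, so m = 3/5 or m = 5/3.
With m = 3/5: 3x − 5y = 34. With m = 5/3: 5x − 3y = 34.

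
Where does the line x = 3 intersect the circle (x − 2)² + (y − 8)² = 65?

The line gives x = 3. Substituting into the circle:
y² − 16y = 0
y = 16 or y = 0, giving (3, 16) and (3, 0).

(3, 0) and (3, 16)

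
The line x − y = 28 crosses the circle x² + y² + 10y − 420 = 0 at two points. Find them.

Express y = x − 28 and substitute into the circle:
2x² − 46x + 84 = 0  ⟹  x² − 23x + 42 = 0
x = 21 or x = 2, giving (21, −7) and (2, −26).

(2, −26) and (21, −7)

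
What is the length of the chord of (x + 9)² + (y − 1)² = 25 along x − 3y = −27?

√10

Centre (−9, 1), r² = 25. Perpendicular distance d from centre to line = |15| / √10 = 15/√10.
Chord = 2√(r² − d²) = 2·√(5/2) = √10.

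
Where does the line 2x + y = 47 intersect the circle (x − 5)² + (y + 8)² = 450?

(20, 7) and (26, −5)

Substitute y = −2x + 47:
5x² − 230x + 2600 = 0  ⟹  x² − 46x + 520 = 0
x = 26 or x = 20, giving (26, −5) and (20, 7).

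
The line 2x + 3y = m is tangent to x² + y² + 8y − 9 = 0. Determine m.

Tangency holds when the distance from the centre (0, −4) to the line equals the radius 5:
|2·0 + 3·(−4) − m| / √13 = 5
|m − (−12)| = 5√13.

m = −12 ± 5√13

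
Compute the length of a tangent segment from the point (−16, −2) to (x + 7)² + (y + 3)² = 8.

With centre O = (−7, −3), |OP|² = 82 and r² = 8.
By the tangent–radius right angle, tangent length = √(|PO|² − r²) = √74.

√74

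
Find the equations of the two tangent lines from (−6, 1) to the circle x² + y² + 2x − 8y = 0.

x + 4y = −2 and 4x − y = −25

Write the tangent as mx − y + (1 − m·(−6)) = 0 and set its distance from the centre to √17:
[m·(5) − (3)]² = 17(m² + 1)
4m² − 15m − 4 = 0, so m = −1/4 or m = 4.
Through (−6, 1) these give x + 4y = −2 and 4x − y = −25.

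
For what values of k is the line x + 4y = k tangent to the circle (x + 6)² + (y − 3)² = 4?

The line touches the circle iff its distance from (−6, 3) is 2:
|1·(−6) + 4·3 − k| / √17 = 2
|k − (6)| = 2√17.

k = 6 ± 2√17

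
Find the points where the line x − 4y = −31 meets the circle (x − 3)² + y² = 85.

(−3, 7) and (5, 9)

Substitute y = (31 + x)/4:
17x² − 34x − 255 = 0  ⟹  x² − 2x − 15 = 0
x = 5 or x = −3, giving (5, 9) and (−3, 7).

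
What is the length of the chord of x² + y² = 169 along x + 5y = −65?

√26

Express y = (−65 − x)/5 and substitute into the circle:
26x² + 130x = 0  ⟹  x² + 5x = 0
x = 0 or x = −5, giving (0, −13) and (−5, −12).
|(0, −13) − (−5, −12)| = √((5)² + (−1)²) = √26.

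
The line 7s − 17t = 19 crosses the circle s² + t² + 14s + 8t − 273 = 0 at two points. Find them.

(−24, −11) and (10, 3)

From the line, t = (−19 + 7s)/17. Substituting:
338s² + 4732s − 81120 = 0  ⟹  s² + 14s − 240 = 0
s = 10 or s = −24, giving (10, 3) and (−24, −11).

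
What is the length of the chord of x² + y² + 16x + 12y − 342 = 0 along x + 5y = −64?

8√26

The distance from (−8, −6) to the line is 26/√26, and r² = 442.
Chord = 2√(r² − d²) = 2·√(416) = 8√26.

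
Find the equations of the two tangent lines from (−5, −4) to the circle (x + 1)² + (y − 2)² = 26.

5x + y = −29 and x − 5y = 15

Let a tangent through (−5, −4) have slope m. Its distance from (−1, 2) must equal √26:
[m·(4) − (6)]² = 26(m² + 1)
5m² + 24m − 5 = 0, so m = −5 or m = 1/5.
With m = −5: 5x + y = −29. With m = 1/5: x − 5y = 15.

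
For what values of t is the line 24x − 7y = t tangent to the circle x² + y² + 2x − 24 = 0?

t = −149 or t = 101

The line touches the circle iff its distance from (−1, 0) is 5:
|24·(−1) − 7·0 − t| / √625 = 5
|t − (−24)| = 5·25, so t = 101 or t = −149.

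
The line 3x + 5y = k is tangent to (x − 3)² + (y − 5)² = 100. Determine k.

k = 34 ± 10√34

For a tangent, require d(centre, line) = r = 10.
|3·3 + 5·5 − k| / √34 = 10
|k − (34)| = 10√34.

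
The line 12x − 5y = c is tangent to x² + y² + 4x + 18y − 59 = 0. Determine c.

c = −135 or c = 177

Tangency holds when the distance from the centre (−2, −9) to the line equals the radius 12:
|12·(−2) − 5·(−9) − c| / √169 = 12
|c − (21)| = 12·13, so c = 177 or c = −135.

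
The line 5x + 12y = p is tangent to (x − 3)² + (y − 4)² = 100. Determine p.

The line touches the circle iff its distance from (3, 4) is 10:
|5·3 + 12·4 − p| / √169 = 10
|p − (63)| = 10·13, so p = 193 or p = −67.

p = −67 or p = 193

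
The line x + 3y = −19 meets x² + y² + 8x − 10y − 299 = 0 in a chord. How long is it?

10√10

Centre (−4, 5), r² = 340. Perpendicular distance d from centre to line = |30| / √10 = 30/√10.
Half the chord is √(r² − d²) = √(250), so the full chord is 10√10.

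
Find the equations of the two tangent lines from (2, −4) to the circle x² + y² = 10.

x + 3y = −10 and 3x − y = 10

Let a tangent through (2, −4) have slope m. Its distance from (0, 0) must equal √10:
[m·(−2) − (4)]² = 10(m² + 1)
3m² − 8m − 3 = 0, so m = −1/3 or m = 3.
Through (2, −4) these give x + 3y = −10 and 3x − y = 10.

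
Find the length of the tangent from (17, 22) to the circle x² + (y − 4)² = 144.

√469

Centre (0, 4), r² = 144. |PO|² = (17)² + (18)² = 613.
The tangent meets the radius at right angles, so tangent² = |PO|² − r² = 613 − 144 = 469.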